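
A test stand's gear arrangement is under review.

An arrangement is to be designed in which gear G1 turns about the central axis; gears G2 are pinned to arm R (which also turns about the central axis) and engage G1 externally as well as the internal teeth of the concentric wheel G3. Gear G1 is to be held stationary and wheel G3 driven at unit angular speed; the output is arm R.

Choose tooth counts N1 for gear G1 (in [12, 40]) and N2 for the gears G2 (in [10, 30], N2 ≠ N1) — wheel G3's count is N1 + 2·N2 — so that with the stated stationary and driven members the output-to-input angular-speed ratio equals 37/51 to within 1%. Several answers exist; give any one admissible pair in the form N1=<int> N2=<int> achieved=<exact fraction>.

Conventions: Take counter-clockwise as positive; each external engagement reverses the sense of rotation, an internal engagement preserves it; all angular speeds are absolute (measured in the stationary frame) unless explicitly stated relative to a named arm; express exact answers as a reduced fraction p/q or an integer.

planetary set to be sized for 37/51 (Willis relation)
Willis with ω_sun = 0: ω_arm/ω_ring = N3/(N1+N3); set equal to 37/51  ⇒  N3/N1 = (37/51)/(1 − 37/51) = 37/14
N3 = N1 + 2·N2  ⇒  N2/N1 = (N3/N1 − 1)/2 = (37/14 − 1)/2 = 23/28
smallest multiple with N1 ≥ 12 and N2 ≥ 10: k = 1  ⇒  N1 = 1·28 = 28, N2 = 1·23 = 23 (N1 ≤ 40, N2 ≤ 30, N2 ≠ N1 ✓), N3 = 28 + 2·23 = 74
check: N3/(N1+N3) with N1 = 28, N3 = 74 gives 37/51; |achieved − target| = 0 ≤ 37/5100 ✓

N1=28 N2=23 achieved=37/51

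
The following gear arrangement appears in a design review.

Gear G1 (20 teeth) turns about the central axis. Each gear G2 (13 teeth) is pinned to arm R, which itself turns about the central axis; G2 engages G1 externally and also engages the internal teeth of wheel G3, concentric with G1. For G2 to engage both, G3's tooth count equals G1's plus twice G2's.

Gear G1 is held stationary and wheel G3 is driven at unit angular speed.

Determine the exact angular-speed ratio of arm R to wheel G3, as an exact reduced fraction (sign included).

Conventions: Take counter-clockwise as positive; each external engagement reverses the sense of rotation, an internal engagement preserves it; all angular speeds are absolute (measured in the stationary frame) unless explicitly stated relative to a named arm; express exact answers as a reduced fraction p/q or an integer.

23/33

recognized (axles ride arm R): planetary set, 20/13/46 teeth
ring teeth: 20 + 2·13 = 46
20(ω_sun−ω_arm) = −46(ω_ring−ω_arm),  ω_sun = 0, ω_ring = 1
20(0−ω_arm) = −46(1−ω_arm)  ⇒  66·ω_arm = 46  ⇒  ω_arm = 23/33
ω_out/ω_in = 23/33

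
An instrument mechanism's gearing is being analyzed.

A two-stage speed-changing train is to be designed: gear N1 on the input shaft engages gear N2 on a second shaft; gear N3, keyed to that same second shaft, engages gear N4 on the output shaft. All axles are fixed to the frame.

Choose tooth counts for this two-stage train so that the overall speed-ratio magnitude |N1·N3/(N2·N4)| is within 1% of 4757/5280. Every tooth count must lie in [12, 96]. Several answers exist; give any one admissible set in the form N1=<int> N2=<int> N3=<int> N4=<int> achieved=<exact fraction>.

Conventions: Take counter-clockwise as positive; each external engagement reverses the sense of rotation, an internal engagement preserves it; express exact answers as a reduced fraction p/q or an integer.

N1=67 N2=55 N3=71 N4=96 achieved=4757/5280

topology: fixed-axis compound train — 2 stages, target 4757/5280
target = 4757/5280 in lowest terms: an exact hit needs N1·N3 = k·4757 and N2·N4 = k·5280 for one integer k, every count in [12, 96]; additionally prefer no 1:1 stage (N1 ≠ N2, N3 ≠ N4)
k = 1: N1·N3 = 4757 = 67·71, N2·N4 = 5280 = 55·96
achieved = 67·71/(55·96) = 4757/5280; |achieved − target| = 0 ≤ 4757/528000 ✓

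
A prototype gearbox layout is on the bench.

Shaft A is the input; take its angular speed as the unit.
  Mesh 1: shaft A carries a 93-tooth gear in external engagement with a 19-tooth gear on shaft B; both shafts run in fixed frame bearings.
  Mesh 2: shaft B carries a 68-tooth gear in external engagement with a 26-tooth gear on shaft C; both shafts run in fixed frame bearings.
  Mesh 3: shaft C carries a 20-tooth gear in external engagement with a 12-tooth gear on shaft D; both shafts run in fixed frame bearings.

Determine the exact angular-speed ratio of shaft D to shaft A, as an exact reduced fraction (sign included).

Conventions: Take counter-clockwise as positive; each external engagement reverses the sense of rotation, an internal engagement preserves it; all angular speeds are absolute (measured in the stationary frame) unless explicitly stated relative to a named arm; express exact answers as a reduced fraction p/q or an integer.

class = fixed-axis compound train [3 meshes; 3 ratios multiply, 3 sense flips]
mesh 1 [93T→19T]: running ratio 93/19, sense −
mesh 2 [68T→26T]: running ratio 3162/247, sense +
mesh 3 [20T→12T]: running ratio 5270/247, sense −
ω_out/ω_in = -5270/247

-5270/247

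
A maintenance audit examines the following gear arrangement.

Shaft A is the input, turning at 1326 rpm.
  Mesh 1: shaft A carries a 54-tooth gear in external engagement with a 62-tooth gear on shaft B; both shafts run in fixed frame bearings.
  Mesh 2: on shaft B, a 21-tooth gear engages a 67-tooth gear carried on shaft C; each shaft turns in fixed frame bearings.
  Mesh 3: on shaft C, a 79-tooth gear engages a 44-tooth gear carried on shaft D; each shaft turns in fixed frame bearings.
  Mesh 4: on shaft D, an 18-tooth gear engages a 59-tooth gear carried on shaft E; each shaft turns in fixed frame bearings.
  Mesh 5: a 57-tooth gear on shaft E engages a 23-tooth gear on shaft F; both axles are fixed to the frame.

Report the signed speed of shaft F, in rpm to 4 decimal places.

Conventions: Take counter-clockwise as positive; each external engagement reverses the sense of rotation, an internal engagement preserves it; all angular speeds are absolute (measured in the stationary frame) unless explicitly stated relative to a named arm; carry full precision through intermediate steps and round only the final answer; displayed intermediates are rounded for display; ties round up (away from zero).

-491.3964 rpm

recognized (6 fixed axles, 5 meshes): fixed-axis compound train
mesh 1 [54T→62T]: ω = 1326.0000×54/62 = 1154.9032 rpm, sense flips to −
mesh 2 [21T→67T]: ω = 1154.9032×21/67 = 361.9846 rpm, sense flips to +
mesh 3 [79T→44T]: ω = 361.9846×79/44 = 649.9269 rpm, sense flips to −
mesh 4 [18T→59T]: ω = 649.9269×18/59 = 198.2828 rpm, sense flips to +
mesh 5 [57T→23T]: ω = 198.2828×57/23 = 491.3964 rpm, sense flips to −
signed output speed = -491.3964 rpm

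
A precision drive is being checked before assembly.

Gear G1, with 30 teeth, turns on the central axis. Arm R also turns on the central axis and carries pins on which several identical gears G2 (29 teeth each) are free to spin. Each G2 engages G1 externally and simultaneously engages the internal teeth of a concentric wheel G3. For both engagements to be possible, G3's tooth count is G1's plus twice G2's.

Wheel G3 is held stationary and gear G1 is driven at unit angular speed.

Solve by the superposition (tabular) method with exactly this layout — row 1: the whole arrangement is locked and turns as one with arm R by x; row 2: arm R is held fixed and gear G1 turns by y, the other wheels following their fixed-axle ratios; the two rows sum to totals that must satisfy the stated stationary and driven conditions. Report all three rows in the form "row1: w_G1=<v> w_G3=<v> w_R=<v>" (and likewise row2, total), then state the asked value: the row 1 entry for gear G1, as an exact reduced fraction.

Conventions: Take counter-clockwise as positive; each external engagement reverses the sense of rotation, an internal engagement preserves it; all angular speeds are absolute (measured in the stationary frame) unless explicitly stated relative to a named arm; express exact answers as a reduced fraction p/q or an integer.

row1: w_G1=15/59 w_G3=15/59 w_R=15/59
row2: w_G1=44/59 w_G3=-15/59 w_R=0
total: w_G1=1 w_G3=0 w_R=15/59
asked value: 15/59

recognized (axles ride arm R): planetary set, 30/29/88 teeth
row 1 — lock + rotate with arm: ω_sun = ω_ring = ω_arm = x
superposition row 2 [arm held]: sun y, ring −(30/88)·y, arm 0
boundary: total ω_ring = x − (30/88)·y = 0 and total ω_sun = x + y = 1  ⇒  y = 44/59, x = 15/59
row 2 ring = −(30/88)·44/59 = -15/59
totals (row 1 + row 2): sun 15/59 + 44/59 = 1, ring 15/59 + (-15/59) = 0, arm 15/59 + 0 = 15/59
asked cell (row1, sun) = 15/59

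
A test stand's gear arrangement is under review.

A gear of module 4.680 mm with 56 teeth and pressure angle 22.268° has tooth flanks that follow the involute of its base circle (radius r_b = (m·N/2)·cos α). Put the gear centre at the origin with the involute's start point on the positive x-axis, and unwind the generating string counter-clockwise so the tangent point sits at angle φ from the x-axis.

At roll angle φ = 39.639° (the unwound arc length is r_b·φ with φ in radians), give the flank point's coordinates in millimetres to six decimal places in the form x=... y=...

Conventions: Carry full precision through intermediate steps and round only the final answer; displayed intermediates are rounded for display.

x=146.906964 y=12.755326

recognized (one wheel, involute flank): single-mesh tooth geometry, m = 4.680, N = 56
pitch radius r_p = m·N/2 = 4.680·56/2 = 131.040000
base radius r_b = r_p·cos α = 131.040000·cos 22.268° = 121.267234
roll angle φ = 39.639° = 0.69183106 rad
x = r_b·(cos φ + φ·sin φ) = 146.906964
y = r_b·(sin φ − φ·cos φ) = 12.755326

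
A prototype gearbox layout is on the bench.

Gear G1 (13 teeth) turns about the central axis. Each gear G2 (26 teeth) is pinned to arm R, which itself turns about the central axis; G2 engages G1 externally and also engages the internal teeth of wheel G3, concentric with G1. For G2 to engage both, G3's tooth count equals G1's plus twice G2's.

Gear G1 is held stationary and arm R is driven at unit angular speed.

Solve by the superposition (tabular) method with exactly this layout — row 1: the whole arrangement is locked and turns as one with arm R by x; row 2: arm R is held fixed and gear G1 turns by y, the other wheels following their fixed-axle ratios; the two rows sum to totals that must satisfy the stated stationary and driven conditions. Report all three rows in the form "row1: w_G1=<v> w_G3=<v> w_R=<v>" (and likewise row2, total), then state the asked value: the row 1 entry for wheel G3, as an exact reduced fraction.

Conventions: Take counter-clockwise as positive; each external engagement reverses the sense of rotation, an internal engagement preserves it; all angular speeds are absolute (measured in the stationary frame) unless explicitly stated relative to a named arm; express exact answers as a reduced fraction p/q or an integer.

class = planetary set [G3 = 13+2·26 = 65; Willis about the carrier]
row 1 (train locked, turned with arm): all members turn x
superposition row 2 [arm held]: sun y, ring −(13/65)·y, arm 0
boundary: total ω_sun = x + y = 0 and total ω_arm = x = 1  ⇒  y = -1, x = 1
row 2 ring = −(13/65)·(-1) = 1/5
totals (row 1 + row 2): sun 1 + (-1) = 0, ring 1 + 1/5 = 6/5, arm 1 + 0 = 1
asked cell (row1, ring) = 1

row1: w_G1=1 w_G3=1 w_R=1
row2: w_G1=-1 w_G3=1/5 w_R=0
total: w_G1=0 w_G3=6/5 w_R=1
asked value: 1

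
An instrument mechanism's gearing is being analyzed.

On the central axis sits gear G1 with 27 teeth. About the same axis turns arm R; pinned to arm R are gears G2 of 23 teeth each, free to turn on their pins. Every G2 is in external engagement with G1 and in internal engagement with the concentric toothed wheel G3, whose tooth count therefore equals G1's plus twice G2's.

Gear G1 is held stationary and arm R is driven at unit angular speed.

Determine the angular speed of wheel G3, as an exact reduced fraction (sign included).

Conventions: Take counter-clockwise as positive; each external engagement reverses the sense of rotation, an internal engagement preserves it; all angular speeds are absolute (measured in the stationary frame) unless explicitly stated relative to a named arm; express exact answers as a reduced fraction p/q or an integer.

planetary set (27T centre, 23T on arm, 73T internal) — Willis relation
ring teeth: 27 + 2·23 = 73
27(ω_sun−ω_arm) = −73(ω_ring−ω_arm),  ω_sun = 0, ω_arm = 1
ω_ring = 1 − (27/73)(0−1) = 100/73
exact speed ratio = 100/73

100/73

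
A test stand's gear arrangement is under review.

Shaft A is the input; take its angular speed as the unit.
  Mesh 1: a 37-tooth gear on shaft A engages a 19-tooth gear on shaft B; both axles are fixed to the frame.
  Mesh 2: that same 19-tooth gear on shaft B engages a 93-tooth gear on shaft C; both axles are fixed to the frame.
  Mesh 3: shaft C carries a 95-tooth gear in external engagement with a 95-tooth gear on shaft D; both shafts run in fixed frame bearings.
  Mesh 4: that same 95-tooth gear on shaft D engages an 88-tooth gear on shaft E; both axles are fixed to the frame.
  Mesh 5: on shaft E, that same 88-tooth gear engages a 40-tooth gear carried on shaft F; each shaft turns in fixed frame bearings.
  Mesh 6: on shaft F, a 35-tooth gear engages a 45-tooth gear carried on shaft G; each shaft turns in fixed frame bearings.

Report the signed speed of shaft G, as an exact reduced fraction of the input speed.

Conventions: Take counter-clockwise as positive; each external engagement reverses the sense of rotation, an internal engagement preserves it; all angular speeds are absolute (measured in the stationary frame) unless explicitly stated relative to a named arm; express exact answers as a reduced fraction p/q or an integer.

6-mesh fixed-axis compound train (all bearings frame-fixed)
mesh 1 [37T→19T]: |ω|/ω_in = 1×37/19 = 37/19, sense flips to −
mesh 2 [19T→93T]: |ω|/ω_in = (37/19)×19/93 = 37/93, sense flips to +
mesh 3 [95T→95T]: |ω|/ω_in = (37/93)×95/95 = 37/93, sense flips to −
mesh 4 [95T→88T]: |ω|/ω_in = (37/93)×95/88 = 3515/8184, sense flips to +
mesh 5 [88T→40T]: |ω|/ω_in = (3515/8184)×88/40 = 703/744, sense flips to −
mesh 6 [35T→45T]: |ω|/ω_in = (703/744)×35/45 = 4921/6696, sense flips to +
signed output speed (× input speed) = 4921/6696

4921/6696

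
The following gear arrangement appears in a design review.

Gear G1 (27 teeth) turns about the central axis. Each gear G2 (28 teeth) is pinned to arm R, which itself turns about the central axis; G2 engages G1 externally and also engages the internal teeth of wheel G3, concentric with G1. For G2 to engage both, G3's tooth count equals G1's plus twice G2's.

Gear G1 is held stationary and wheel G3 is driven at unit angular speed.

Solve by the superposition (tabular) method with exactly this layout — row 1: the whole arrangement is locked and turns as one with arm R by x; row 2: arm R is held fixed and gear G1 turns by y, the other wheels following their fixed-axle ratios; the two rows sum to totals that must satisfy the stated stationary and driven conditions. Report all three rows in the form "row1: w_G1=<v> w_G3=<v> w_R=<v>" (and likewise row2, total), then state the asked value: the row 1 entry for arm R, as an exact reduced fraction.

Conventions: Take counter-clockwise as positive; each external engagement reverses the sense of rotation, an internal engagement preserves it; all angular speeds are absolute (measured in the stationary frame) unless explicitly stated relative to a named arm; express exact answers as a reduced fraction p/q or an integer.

row1: w_G1=83/110 w_G3=83/110 w_R=83/110
row2: w_G1=-83/110 w_G3=27/110 w_R=0
total: w_G1=0 w_G3=1 w_R=83/110
asked value: 83/110

class = planetary set [G3 = 27+2·28 = 83; Willis about the carrier]
row 1 — lock + rotate with arm: ω_sun = ω_ring = ω_arm = x
row 2 (arm held, sun turns y): ω_ring = −(27/83)·y, ω_arm = 0
boundary: total ω_sun = x + y = 0 and total ω_ring = x − (27/83)·y = 1  ⇒  y = -83/110, x = 83/110
row 2 ring = −(27/83)·(-83/110) = 27/110
totals (row 1 + row 2): sun 83/110 + (-83/110) = 0, ring 83/110 + 27/110 = 1, arm 83/110 + 0 = 83/110
asked cell (row1, arm) = 83/110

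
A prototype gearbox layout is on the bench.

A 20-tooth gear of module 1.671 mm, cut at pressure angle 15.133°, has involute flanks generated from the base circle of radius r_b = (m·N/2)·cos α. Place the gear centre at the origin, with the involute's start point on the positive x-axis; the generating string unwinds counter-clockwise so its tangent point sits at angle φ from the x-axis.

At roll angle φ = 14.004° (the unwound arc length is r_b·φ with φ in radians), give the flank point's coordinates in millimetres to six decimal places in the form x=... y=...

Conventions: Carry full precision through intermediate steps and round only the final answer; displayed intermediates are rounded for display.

topology: single-mesh involute geometry — m = 1.671, N = 20
pitch radius r_p = m·N/2 = 1.671·20/2 = 16.710000
base radius r_b = r_p·cos α = 16.710000·cos 15.133° = 16.130538
roll angle φ = 14.004° = 0.24441591 rad
x = r_b·(cos φ + φ·sin φ) = 16.605178
y = r_b·(sin φ − φ·cos φ) = 0.078040

x=16.605178 y=0.078040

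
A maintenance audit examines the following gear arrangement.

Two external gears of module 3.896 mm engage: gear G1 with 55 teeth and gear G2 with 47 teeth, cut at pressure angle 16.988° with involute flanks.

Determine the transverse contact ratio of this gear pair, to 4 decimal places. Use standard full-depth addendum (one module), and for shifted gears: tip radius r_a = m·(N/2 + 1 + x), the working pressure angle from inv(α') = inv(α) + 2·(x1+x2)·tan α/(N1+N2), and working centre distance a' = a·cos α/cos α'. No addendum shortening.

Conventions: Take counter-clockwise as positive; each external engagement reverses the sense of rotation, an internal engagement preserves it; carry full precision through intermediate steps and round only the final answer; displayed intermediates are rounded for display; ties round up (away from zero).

1.9415

single-mesh involute tooth geometry (55T engaging 47T at module 3.896)
base radii: r_b1 = 102.465050, r_b2 = 87.561043
tip radii: r_a1 = 111.036000, r_a2 = 95.452000
no profile shift: α' = α, a' = a
action lengths: √(r_a1²−r_b1²) = 42.777410, √(r_a2²−r_b2²) = 38.001949
base pitch p_b = π·m·cos α = 11.705580
CR = (42.777410 + 38.001949 − 198.696000·sin 16.98800°)/11.705580 = 1.941473
contact ratio ≈ 1.9415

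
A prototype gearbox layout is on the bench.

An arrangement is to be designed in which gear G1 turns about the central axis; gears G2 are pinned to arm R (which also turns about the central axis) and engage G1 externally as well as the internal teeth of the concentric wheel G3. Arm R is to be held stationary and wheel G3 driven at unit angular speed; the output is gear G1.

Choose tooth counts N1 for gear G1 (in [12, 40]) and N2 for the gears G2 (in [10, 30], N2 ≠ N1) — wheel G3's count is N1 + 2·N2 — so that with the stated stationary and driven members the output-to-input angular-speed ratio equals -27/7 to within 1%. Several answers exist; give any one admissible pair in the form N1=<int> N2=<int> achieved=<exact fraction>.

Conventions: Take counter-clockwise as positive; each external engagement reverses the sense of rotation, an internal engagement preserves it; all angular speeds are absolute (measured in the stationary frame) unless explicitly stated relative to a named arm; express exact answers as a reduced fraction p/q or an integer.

N1=14 N2=20 achieved=-27/7

topology: planetary set — design target -27/7, arm = carrier (Willis)
Willis with ω_arm = 0: ω_sun/ω_ring = −N3/N1; set equal to -27/7  ⇒  N3/N1 = −(-27/7) = 27/7
N3 = N1 + 2·N2  ⇒  N2/N1 = (N3/N1 − 1)/2 = (27/7 − 1)/2 = 10/7
smallest multiple with N1 ≥ 12 and N2 ≥ 10: k = 2  ⇒  N1 = 2·7 = 14, N2 = 2·10 = 20 (N1 ≤ 40, N2 ≤ 30, N2 ≠ N1 ✓), N3 = 14 + 2·20 = 54
check: −N3/N1 with N1 = 14, N3 = 54 gives -27/7; |achieved − target| = 0 ≤ 27/700 ✓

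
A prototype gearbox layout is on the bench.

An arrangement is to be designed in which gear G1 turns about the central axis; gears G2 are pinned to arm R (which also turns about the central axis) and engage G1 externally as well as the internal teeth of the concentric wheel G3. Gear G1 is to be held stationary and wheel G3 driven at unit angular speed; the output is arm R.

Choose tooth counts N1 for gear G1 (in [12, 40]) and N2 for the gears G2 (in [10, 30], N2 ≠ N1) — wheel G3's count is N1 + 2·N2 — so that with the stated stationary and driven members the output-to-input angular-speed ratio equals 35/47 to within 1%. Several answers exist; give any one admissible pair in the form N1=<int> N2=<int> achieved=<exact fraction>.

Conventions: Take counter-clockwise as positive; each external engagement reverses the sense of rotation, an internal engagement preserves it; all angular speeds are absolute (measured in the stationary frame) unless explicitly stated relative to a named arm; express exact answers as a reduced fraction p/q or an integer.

N1=24 N2=23 achieved=35/47

class = planetary set [ratio 35/47 wanted; Willis about the carrier]
Willis with ω_sun = 0: ω_arm/ω_ring = N3/(N1+N3); set equal to 35/47  ⇒  N3/N1 = (35/47)/(1 − 35/47) = 35/12
N3 = N1 + 2·N2  ⇒  N2/N1 = (N3/N1 − 1)/2 = (35/12 − 1)/2 = 23/24
smallest multiple with N1 ≥ 12 and N2 ≥ 10: k = 1  ⇒  N1 = 1·24 = 24, N2 = 1·23 = 23 (N1 ≤ 40, N2 ≤ 30, N2 ≠ N1 ✓), N3 = 24 + 2·23 = 70
check: N3/(N1+N3) with N1 = 24, N3 = 70 gives 35/47; |achieved − target| = 0 ≤ 7/940 ✓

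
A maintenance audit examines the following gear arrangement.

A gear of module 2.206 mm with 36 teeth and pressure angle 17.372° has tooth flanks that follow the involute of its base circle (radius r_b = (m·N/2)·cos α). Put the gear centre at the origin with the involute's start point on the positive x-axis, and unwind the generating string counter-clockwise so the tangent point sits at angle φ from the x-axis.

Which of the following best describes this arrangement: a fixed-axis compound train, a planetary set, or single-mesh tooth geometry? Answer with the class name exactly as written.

topology: single-mesh involute geometry — m = 2.206, N = 36
classification: single-mesh tooth geometry

single-mesh tooth geometry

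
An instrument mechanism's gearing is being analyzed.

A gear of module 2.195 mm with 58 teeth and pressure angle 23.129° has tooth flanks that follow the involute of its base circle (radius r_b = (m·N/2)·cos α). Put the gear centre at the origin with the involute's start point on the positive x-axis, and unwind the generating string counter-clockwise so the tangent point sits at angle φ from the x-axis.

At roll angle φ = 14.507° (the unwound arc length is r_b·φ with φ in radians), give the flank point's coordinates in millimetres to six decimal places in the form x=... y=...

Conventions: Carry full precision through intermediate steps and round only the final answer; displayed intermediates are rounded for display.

x=60.385010 y=0.314702

recognized (one wheel, involute flank): single-mesh tooth geometry, m = 2.195, N = 58
pitch radius r_p = m·N/2 = 2.195·58/2 = 63.655000
base radius r_b = r_p·cos α = 63.655000·cos 23.129° = 58.538589
roll angle φ = 14.507° = 0.25319491 rad
x = r_b·(cos φ + φ·sin φ) = 60.385010
y = r_b·(sin φ − φ·cos φ) = 0.314702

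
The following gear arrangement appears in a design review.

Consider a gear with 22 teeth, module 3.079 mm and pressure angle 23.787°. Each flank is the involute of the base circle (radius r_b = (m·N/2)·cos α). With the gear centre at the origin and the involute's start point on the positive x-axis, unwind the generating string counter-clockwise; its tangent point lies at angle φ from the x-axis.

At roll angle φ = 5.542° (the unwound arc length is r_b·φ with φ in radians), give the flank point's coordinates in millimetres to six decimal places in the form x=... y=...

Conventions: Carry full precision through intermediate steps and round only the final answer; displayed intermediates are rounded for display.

topology: single-mesh involute geometry — m = 3.079, N = 22
pitch radius r_p = m·N/2 = 3.079·22/2 = 33.869000
base radius r_b = r_p·cos α = 33.869000·cos 23.787° = 30.991869
roll angle φ = 5.542° = 0.09672615 rad
x = r_b·(cos φ + φ·sin φ) = 31.136510
y = r_b·(sin φ − φ·cos φ) = 0.009340

x=31.136510 y=0.009340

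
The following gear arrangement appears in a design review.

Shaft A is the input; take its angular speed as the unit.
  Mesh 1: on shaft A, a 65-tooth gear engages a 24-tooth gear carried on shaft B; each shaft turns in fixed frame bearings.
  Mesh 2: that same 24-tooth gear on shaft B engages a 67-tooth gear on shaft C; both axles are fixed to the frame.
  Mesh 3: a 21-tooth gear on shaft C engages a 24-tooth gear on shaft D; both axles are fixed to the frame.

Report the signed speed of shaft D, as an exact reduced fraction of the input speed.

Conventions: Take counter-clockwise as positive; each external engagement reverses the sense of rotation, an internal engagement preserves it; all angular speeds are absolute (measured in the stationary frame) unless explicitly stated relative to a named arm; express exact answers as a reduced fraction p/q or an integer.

3-mesh fixed-axis compound train (all bearings frame-fixed)
mesh 1 [65T→24T]: |ω|/ω_in = 1×65/24 = 65/24, sense flips to −
mesh 2 [24T→67T]: |ω|/ω_in = (65/24)×24/67 = 65/67, sense flips to +
mesh 3 [21T→24T]: |ω|/ω_in = (65/67)×21/24 = 455/536, sense flips to −
signed output speed (× input speed) = -455/536

-455/536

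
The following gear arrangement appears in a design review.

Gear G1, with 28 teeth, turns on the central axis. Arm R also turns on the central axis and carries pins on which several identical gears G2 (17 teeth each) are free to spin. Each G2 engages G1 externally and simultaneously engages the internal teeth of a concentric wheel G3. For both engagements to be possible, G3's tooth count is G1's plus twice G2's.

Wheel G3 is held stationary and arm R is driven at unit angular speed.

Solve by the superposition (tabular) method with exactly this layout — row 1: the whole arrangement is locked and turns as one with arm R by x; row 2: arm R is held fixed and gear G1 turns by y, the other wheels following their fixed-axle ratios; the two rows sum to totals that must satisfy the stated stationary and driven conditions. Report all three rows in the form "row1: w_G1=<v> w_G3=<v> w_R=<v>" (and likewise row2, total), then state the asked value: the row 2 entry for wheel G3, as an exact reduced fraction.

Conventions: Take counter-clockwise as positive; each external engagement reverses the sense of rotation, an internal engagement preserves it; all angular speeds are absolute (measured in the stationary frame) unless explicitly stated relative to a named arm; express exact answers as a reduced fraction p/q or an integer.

recognized (axles ride arm R): planetary set, 28/17/62 teeth
row 1: whole set turns with the arm by x
superposition row 2 [arm held]: sun y, ring −(28/62)·y, arm 0
boundary: total ω_ring = x − (28/62)·y = 0 and total ω_arm = x = 1  ⇒  y = 31/14, x = 1
row 2 ring = −(28/62)·31/14 = -1
totals (row 1 + row 2): sun 1 + 31/14 = 45/14, ring 1 + (-1) = 0, arm 1 + 0 = 1
asked cell (row2, ring) = -1

row1: w_G1=1 w_G3=1 w_R=1
row2: w_G1=31/14 w_G3=-1 w_R=0
total: w_G1=45/14 w_G3=0 w_R=1
asked value: -1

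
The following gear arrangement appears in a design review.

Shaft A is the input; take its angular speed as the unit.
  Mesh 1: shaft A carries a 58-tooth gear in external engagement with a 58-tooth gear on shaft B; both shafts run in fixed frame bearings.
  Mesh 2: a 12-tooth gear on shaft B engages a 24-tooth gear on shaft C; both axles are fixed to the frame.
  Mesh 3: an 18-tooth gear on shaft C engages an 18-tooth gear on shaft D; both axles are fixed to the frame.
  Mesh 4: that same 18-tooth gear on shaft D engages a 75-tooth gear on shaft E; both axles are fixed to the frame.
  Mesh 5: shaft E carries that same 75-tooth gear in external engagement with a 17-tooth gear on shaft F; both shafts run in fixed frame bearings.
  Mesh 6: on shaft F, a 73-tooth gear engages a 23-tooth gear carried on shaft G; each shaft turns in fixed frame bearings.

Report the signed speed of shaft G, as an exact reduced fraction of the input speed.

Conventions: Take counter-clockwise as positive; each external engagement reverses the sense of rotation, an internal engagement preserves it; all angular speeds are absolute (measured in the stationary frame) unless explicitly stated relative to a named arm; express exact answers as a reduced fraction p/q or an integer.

657/391

6-mesh fixed-axis compound train (all bearings frame-fixed)
mesh 1 [58T→58T]: |ω|/ω_in = 1×58/58 = 1, sense flips to −
mesh 2 [12T→24T]: |ω|/ω_in = 1×12/24 = 1/2, sense flips to +
mesh 3 [18T→18T]: |ω|/ω_in = (1/2)×18/18 = 1/2, sense flips to −
mesh 4 [18T→75T]: |ω|/ω_in = (1/2)×18/75 = 3/25, sense flips to +
mesh 5 [75T→17T]: |ω|/ω_in = (3/25)×75/17 = 9/17, sense flips to −
mesh 6 [73T→23T]: |ω|/ω_in = (9/17)×73/23 = 657/391, sense flips to +
signed output speed (× input speed) = 657/391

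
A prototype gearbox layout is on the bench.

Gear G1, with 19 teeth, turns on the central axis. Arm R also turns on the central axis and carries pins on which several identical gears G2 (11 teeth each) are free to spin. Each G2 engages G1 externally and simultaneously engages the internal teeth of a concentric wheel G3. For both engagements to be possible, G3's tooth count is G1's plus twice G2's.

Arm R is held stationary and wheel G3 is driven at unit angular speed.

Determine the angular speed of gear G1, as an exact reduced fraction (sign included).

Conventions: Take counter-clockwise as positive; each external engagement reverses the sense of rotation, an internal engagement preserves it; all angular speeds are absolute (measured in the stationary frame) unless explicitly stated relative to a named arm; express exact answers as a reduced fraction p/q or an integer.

recognized (axles ride arm R): planetary set, 19/11/41 teeth
ring teeth: 19 + 2·11 = 41
19(ω_sun−ω_arm) = −41(ω_ring−ω_arm),  ω_arm = 0, ω_ring = 1
ω_sun = 0 − (41/19)(1−0) = -41/19
exact speed ratio = -41/19

-41/19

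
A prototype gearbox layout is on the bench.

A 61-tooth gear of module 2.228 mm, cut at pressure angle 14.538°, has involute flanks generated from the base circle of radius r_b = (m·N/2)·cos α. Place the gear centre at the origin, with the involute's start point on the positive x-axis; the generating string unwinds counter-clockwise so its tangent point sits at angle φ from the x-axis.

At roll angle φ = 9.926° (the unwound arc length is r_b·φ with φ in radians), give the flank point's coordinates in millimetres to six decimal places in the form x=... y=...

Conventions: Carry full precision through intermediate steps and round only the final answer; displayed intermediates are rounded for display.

single-mesh involute tooth geometry (61T wheel at module 2.228)
pitch radius r_p = m·N/2 = 2.228·61/2 = 67.954000
base radius r_b = r_p·cos α = 67.954000·cos 14.538° = 65.778206
roll angle φ = 9.926° = 0.17324138 rad
x = r_b·(cos φ + φ·sin φ) = 66.757899
y = r_b·(sin φ − φ·cos φ) = 0.113661

x=66.757899 y=0.113661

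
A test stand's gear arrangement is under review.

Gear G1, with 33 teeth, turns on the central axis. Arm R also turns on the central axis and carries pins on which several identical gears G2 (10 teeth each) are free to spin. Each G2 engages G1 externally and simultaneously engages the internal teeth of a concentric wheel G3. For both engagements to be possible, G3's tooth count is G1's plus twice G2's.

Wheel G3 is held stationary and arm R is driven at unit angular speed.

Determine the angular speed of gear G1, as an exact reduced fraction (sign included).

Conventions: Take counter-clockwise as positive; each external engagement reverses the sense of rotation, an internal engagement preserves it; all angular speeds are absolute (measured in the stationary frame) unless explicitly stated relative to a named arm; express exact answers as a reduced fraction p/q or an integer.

86/33

recognized (axles ride arm R): planetary set, 33/10/53 teeth
ring teeth: 33 + 2·10 = 53
33(ω_sun−ω_arm) = −53(ω_ring−ω_arm),  ω_ring = 0, ω_arm = 1
ω_sun = 1 − (53/33)(0−1) = 86/33
exact speed ratio = 86/33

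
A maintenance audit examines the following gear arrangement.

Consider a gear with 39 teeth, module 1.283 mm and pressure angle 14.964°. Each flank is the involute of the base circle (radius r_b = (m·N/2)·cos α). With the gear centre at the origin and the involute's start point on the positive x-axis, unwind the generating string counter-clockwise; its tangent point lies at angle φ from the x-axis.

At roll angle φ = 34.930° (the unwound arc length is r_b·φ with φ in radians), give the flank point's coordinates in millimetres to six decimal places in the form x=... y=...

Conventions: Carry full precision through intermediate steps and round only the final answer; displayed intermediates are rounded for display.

x=28.252864 y=1.758558

class = single-mesh tooth geometry [base-circle involute, m = 1.283, 39T]
pitch radius r_p = m·N/2 = 1.283·39/2 = 25.018500
base radius r_b = r_p·cos α = 25.018500·cos 14.964° = 24.170079
roll angle φ = 34.930° = 0.60964351 rad
x = r_b·(cos φ + φ·sin φ) = 28.252864
y = r_b·(sin φ − φ·cos φ) = 1.758558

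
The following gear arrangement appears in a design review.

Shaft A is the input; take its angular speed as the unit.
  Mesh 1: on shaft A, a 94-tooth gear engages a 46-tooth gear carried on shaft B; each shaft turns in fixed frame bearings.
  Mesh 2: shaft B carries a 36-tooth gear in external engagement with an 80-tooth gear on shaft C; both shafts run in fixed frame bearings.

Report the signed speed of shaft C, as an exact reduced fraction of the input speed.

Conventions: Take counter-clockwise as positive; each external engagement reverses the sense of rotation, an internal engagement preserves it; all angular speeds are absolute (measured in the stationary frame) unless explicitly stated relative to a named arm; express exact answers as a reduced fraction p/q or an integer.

2-mesh fixed-axis compound train (all bearings frame-fixed)
mesh 1 [94T→46T]: |ω|/ω_in = 1×94/46 = 47/23, sense flips to −
mesh 2 [36T→80T]: |ω|/ω_in = (47/23)×36/80 = 423/460, sense flips to +
signed output speed (× input speed) = 423/460

423/460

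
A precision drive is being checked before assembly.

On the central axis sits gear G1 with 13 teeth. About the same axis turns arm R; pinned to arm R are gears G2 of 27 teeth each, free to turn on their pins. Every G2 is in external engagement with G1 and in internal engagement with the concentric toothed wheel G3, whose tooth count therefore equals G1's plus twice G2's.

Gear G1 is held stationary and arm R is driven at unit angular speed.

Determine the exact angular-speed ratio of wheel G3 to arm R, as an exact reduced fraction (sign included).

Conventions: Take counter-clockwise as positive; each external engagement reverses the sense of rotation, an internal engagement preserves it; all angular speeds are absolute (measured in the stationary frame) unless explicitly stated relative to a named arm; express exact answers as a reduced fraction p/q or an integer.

recognized (axles ride arm R): planetary set, 13/27/67 teeth
ring teeth: 13 + 2·27 = 67
13(ω_sun−ω_arm) = −67(ω_ring−ω_arm),  ω_sun = 0, ω_arm = 1
ω_ring = 1 − (13/67)(0−1) = 80/67
ω_out/ω_in = 80/67

80/67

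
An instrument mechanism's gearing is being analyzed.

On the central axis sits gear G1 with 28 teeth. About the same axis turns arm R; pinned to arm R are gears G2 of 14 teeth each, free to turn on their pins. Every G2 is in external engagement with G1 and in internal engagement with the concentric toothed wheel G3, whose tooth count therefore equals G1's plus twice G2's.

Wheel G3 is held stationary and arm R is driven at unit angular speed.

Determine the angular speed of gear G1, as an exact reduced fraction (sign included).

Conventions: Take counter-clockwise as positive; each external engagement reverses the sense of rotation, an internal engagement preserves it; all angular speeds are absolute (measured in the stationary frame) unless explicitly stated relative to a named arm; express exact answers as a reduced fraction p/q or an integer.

3

planetary set (28T centre, 14T on arm, 56T internal) — Willis relation
ring teeth: 28 + 2·14 = 56
28(ω_sun−ω_arm) = −56(ω_ring−ω_arm),  ω_ring = 0, ω_arm = 1
ω_sun = 1 − (56/28)(0−1) = 3
exact speed ratio = 3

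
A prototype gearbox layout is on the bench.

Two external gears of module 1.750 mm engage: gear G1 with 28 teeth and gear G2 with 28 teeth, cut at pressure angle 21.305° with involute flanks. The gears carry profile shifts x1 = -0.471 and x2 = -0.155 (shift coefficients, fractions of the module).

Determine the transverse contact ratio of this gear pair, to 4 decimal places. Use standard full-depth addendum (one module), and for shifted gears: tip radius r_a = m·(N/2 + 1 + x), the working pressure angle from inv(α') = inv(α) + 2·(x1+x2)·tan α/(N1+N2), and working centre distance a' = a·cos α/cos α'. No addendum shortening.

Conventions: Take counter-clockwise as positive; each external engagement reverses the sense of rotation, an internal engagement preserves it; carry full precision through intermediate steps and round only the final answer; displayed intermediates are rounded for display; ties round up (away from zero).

topology: single-mesh involute geometry — m = 1.750, 28T/28T pair
base radii: r_b1 = 22.825658, r_b2 = 22.825658
tip radii: r_a1 = 25.425750, r_a2 = 25.978750
inv(α') = inv(21.305°) + 2·(-0.471-0.155)·tan α/(28+28) = 0.00942291  ⇒  α' = 17.24046°
a' = a·cos α / cos α' = 49.0000·cos 21.305°/cos 17.24046° = 47.798957
action lengths: √(r_a1²−r_b1²) = 11.200807, √(r_a2²−r_b2²) = 12.405030
base pitch p_b = π·m·cos α = 5.122066
CR = (11.200807 + 12.405030 − 47.798957·sin 17.24046°)/5.122066 = 1.842823
contact ratio ≈ 1.8428

1.8428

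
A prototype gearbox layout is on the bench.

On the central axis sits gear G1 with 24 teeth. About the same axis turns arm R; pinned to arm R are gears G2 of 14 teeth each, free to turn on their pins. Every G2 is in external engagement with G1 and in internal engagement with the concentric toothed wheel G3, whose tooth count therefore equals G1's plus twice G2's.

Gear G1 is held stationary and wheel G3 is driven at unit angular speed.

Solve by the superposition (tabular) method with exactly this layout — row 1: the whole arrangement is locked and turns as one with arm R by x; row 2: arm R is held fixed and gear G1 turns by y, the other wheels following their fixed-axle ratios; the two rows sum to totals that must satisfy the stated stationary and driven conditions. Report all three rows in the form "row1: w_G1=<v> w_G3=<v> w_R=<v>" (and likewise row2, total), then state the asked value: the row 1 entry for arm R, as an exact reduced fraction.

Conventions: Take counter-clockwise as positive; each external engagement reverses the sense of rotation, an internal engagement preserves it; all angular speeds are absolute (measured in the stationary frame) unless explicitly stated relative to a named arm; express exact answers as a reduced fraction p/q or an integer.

row1: w_G1=13/19 w_G3=13/19 w_R=13/19
row2: w_G1=-13/19 w_G3=6/19 w_R=0
total: w_G1=0 w_G3=1 w_R=13/19
asked value: 13/19

class = planetary set [G3 = 24+2·14 = 52; Willis about the carrier]
superposition row 1 [locked train]: every member turns x
superposition row 2 [arm held]: sun y, ring −(24/52)·y, arm 0
boundary: total ω_sun = x + y = 0 and total ω_ring = x − (24/52)·y = 1  ⇒  y = -13/19, x = 13/19
row 2 ring = −(24/52)·(-13/19) = 6/19
totals (row 1 + row 2): sun 13/19 + (-13/19) = 0, ring 13/19 + 6/19 = 1, arm 13/19 + 0 = 13/19
asked cell (row1, arm) = 13/19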